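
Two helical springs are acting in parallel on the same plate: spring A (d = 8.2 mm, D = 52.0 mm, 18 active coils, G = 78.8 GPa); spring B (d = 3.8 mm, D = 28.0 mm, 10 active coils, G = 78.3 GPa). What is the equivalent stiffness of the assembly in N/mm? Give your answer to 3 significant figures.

26.9 N/mm

k_A = Gd⁴/(8D³N_a) = (78.8×10³)(8.2⁴)/(8·52.0³·18) = 17.596 N/mm
k_B = Gd⁴/(8D³N_a) = (78.3×10³)(3.8⁴)/(8·28.0³·10) = 9.2968 N/mm
Parallel: k_eq = 17.596 + 9.2968 = 26.893 N/mm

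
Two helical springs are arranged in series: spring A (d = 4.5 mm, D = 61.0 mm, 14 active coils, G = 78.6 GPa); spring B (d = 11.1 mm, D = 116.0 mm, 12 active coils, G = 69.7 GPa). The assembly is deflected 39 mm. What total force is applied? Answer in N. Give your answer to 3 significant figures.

k_A = Gd⁴/(8D³N_a) = (78.6×10³)(4.5⁴)/(8·61.0³·14) = 1.2678 N/mm
k_B = Gd⁴/(8D³N_a) = (69.7×10³)(11.1⁴)/(8·116.0³·12) = 7.0612 N/mm
Series: 1/k_eq = 1/1.2678 + 1/7.0612 = 0.93036; k_eq = 1.0749 N/mm
F = k_eq·δ = 1.0749·39 = 41.919 N

41.9 N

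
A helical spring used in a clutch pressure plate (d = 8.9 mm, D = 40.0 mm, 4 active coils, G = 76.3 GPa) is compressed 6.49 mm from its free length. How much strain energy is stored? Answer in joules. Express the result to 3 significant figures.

k = Gd⁴/(8D³N_a) = (76.3×10³)(8.9⁴)/(8·40.0³·4) = 233.75 N/mm
U = ½kδ² = 0.5 × 233.75 × 6.49² = 4922.8 N·mm = 4.9228 J

4.92 J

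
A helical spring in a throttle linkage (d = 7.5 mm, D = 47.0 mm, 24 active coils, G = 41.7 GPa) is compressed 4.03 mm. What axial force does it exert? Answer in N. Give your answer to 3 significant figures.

k = Gd⁴/(8D³N_a) = (41.7×10³)(7.5⁴)/(8·47.0³·24) = 6.6189 N/mm
F = k·δ = 6.6189 × 4.03 = 26.674 N

26.7 N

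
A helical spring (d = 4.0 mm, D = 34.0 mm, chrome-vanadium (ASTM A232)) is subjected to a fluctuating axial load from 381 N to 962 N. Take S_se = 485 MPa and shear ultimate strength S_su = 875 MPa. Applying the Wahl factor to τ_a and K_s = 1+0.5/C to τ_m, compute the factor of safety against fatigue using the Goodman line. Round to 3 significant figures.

0.488

C = D/d = 34.0/4.0 = 8.5000; K_W = (4C−1)/(4C−4)+0.615/C = 1.1724; K_s = 1+0.5/C = 1.0588
F_a = (F_max−F_min)/2 = 290.5 N; F_m = (F_max+F_min)/2 = 671.5 N
τ_a = K_W·8F_aD/(πd³) = 1.1724 × 392.99 = 460.73 MPa
τ_m = K_s·8F_mD/(πd³) = 1.0588 × 908.42 = 961.85 MPa
Goodman: 1/n_f = τ_a/S_se + τ_m/S_su = 460.73/485 + 961.85/875 = 0.94995 + 1.09926 = 2.0492
n_f = 1/2.0492 = 0.488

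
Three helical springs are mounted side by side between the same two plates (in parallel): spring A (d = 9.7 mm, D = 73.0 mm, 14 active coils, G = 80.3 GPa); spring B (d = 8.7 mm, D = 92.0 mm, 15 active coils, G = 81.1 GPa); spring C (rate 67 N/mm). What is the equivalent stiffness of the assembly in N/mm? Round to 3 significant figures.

88.3 N/mm

k_A = Gd⁴/(8D³N_a) = (80.3×10³)(9.7⁴)/(8·73.0³·14) = 16.316 N/mm
k_B = Gd⁴/(8D³N_a) = (81.1×10³)(8.7⁴)/(8·92.0³·15) = 4.9723 N/mm
Parallel: k_eq = 16.316 + 4.9723 + 67 = 88.288 N/mm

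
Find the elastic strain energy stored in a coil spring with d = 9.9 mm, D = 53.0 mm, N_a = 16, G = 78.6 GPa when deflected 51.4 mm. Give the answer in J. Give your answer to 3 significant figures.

52.3 J

k = Gd⁴/(8D³N_a) = (78.6×10³)(9.9⁴)/(8·53.0³·16) = 39.621 N/mm
U = ½kδ² = 0.5 × 39.621 × 51.4² = 52339 N·mm = 52.339 J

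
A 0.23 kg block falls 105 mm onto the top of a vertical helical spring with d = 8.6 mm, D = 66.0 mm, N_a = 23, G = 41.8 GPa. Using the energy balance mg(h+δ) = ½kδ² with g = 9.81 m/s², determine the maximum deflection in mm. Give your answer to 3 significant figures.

11.0 mm

k = Gd⁴/(8D³N_a) = (41.8×10³)(8.6⁴)/(8·66.0³·23) = 4.3224 N/mm
W = mg = 0.23 × 9.81 = 2.2563 N
½kδ² − Wδ − Wh = 0 → δ = (W + √(W² + 2kWh))/k
δ = (2.2563 + √(5.0909 + 2048.03))/4.3224 = (2.2563 + 45.311)/4.3224 = 11.005 mm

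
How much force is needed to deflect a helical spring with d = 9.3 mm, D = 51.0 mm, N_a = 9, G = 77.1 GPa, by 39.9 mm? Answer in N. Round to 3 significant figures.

2410 N

k = Gd⁴/(8D³N_a) = (77.1×10³)(9.3⁴)/(8·51.0³·9) = 60.387 N/mm
F = k·δ = 60.387 × 39.9 = 2409.4 N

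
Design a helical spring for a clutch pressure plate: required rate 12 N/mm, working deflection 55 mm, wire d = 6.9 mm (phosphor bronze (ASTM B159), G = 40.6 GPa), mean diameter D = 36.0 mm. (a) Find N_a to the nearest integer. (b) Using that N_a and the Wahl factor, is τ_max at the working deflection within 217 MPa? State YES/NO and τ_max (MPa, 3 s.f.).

(a) 21 coils; (b) NO, τ_max = 233 MPa

N_a = Gd⁴/(8D³k) = (40.6×10³)(6.9⁴)/(8·36.0³·12) = 20.55 → N_a = 21
Actual rate k = Gd⁴/(8D³·21) = 11.741 N/mm
Working load F = kδ = 11.741·55 = 645.76 N
C = 36.0/6.9 = 5.2174; K_W = (4C−1)/(4C−4)+0.615/C = 1.2957
τ_max = K_W·8FD/(πd³) = 1.2957·180.2 = 233.49 MPa
τ_max > 217 MPa → exceeds allowable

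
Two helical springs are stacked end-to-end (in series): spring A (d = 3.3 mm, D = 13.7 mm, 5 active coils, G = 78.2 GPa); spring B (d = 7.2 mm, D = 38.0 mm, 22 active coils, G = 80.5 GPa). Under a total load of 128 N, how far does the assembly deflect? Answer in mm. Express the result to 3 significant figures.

7.13 mm

k_A = Gd⁴/(8D³N_a) = (78.2×10³)(3.3⁴)/(8·13.7³·5) = 90.166 N/mm
k_B = Gd⁴/(8D³N_a) = (80.5×10³)(7.2⁴)/(8·38.0³·22) = 22.401 N/mm
Series: 1/k_eq = 1/90.166 + 1/22.401 = 0.055732; k_eq = 17.943 N/mm
δ = F/k_eq = 128/17.943 = 7.1337 mm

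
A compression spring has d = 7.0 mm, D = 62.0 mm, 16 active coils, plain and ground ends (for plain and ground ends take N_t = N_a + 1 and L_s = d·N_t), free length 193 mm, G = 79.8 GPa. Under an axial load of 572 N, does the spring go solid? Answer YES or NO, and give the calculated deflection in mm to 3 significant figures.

YES, δ = 91.1 mm

k = Gd⁴/(8D³N_a) = (79.8×10³)(7.0⁴)/(8·62.0³·16) = 6.2807 N/mm
N_t = 17; L_s = 7.0·17 = 119 mm; δ_solid = L₀ − L_s = 193 − 119 = 74 mm
δ = F/k = 572/6.2807 = 91.072 mm
δ ≥ δ_solid → spring goes solid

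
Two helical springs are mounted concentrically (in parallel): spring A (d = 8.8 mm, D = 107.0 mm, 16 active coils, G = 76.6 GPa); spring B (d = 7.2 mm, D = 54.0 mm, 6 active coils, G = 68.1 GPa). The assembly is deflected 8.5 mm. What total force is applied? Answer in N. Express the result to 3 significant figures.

k_A = Gd⁴/(8D³N_a) = (76.6×10³)(8.8⁴)/(8·107.0³·16) = 2.9295 N/mm
k_B = Gd⁴/(8D³N_a) = (68.1×10³)(7.2⁴)/(8·54.0³·6) = 24.213 N/mm
Parallel: k_eq = 2.9295 + 24.213 = 27.143 N/mm
F = k_eq·δ = 27.143·8.5 = 230.71 N

231 N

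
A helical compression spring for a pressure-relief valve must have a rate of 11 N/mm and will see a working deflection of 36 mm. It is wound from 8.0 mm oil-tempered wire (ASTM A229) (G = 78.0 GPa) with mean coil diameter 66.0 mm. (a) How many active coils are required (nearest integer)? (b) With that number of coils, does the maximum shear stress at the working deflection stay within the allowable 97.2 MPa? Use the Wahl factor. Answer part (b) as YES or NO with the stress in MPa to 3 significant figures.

(a) 13 coils; (b) NO, τ_max = 149 MPa

N_a = Gd⁴/(8D³k) = (78.0×10³)(8.0⁴)/(8·66.0³·11) = 12.63 → N_a = 13
Actual rate k = Gd⁴/(8D³·13) = 10.685 N/mm
Working load F = kδ = 10.685·36 = 384.67 N
C = 66.0/8.0 = 8.2500; K_W = (4C−1)/(4C−4)+0.615/C = 1.1780
τ_max = K_W·8FD/(πd³) = 1.1780·126.27 = 148.75 MPa
τ_max > 97.2 MPa → exceeds allowable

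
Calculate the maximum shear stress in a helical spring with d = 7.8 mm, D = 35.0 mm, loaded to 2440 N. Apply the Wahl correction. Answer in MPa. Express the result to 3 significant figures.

620 MPa

Spring index C = D/d = 35.0/7.8 = 4.4872
K_W = (4C−1)/(4C−4) + 0.615/C = 16.949/13.949 + 0.1371 = 1.3521
τ₀ = 8FD/(πd³) = 8·2440·35.0/(π·7.8³) = 683200/1490.8 = 458.26 MPa
τ_max = K·τ₀ = 1.3521 × 458.26 = 619.63 MPa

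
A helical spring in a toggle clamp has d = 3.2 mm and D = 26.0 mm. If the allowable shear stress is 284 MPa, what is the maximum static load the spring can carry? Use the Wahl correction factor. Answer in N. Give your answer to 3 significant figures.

119 N

C = D/d = 26.0/3.2 = 8.1250
K_W = (4C−1)/(4C−4) + 0.615/C = 31.500/28.500 + 0.0757 = 1.1810
τ_max = K·8FD/(πd³) → F_max = τ_allow·πd³/(8DK)
F_max = 284·π·3.2³/(8·26.0·1.1810) = 29236/245.64 = 119.02 N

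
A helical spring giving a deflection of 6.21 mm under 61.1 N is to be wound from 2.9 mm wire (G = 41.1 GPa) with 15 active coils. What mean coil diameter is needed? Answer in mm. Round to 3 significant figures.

13.5 mm

Required rate k = F/δ = 61.1/6.21 = 9.839 N/mm
D = (Gd⁴/(8N_a·k))^(1/3) = (41.1×10³·2.9⁴/(8·15·9.839))^(1/3)
  = (2462.08)^(1/3) = 13.5031 mm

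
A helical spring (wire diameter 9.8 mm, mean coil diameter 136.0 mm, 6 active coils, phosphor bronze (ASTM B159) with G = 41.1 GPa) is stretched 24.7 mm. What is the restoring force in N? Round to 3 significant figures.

k = Gd⁴/(8D³N_a) = (41.1×10³)(9.8⁴)/(8·136.0³·6) = 3.1397 N/mm
F = k·δ = 3.1397 × 24.7 = 77.551 N

77.6 N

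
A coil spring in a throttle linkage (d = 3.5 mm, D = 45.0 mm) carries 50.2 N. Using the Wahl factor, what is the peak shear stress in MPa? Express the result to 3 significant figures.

149 MPa

Spring index C = D/d = 45.0/3.5 = 12.8571
K_W = (4C−1)/(4C−4) + 0.615/C = 50.429/47.429 + 0.0478 = 1.1111
τ₀ = 8FD/(πd³) = 8·50.2·45.0/(π·3.5³) = 18072/134.7 = 134.17 MPa
τ_max = K·τ₀ = 1.1111 × 134.17 = 149.07 MPa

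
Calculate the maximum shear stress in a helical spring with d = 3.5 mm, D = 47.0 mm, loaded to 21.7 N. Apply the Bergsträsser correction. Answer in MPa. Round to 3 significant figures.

Spring index C = D/d = 47.0/3.5 = 13.4286
K_B = (4C+2)/(4C−3) = 55.714/50.714 = 1.0986
τ₀ = 8FD/(πd³) = 8·21.7·47.0/(π·3.5³) = 8159.2/134.7 = 60.575 MPa
τ_max = K·τ₀ = 1.0986 × 60.575 = 66.547 MPa

66.5 MPa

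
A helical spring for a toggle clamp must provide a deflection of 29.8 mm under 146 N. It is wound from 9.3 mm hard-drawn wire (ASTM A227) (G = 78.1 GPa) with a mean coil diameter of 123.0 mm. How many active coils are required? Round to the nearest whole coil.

Required rate k = F/δ = 146/29.8 = 4.8993 N/mm
N_a = Gd⁴/(8D³k) = (78.1×10³ × 9.3⁴)/(8 × 123.0³ × 4.8993)
    = 5.84229e+08 / 7.2936e+07 = 8.01 → 8 coils

8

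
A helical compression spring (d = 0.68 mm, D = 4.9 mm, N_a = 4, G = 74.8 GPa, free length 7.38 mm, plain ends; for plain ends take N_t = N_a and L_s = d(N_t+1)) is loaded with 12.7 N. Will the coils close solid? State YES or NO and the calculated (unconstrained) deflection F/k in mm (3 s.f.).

NO, δ = 2.99 mm

k = Gd⁴/(8D³N_a) = (74.8×10³)(0.68⁴)/(8·4.9³·4) = 4.2481 N/mm
N_t = 4; L_s = 0.68·5 = 3.4 mm; δ_solid = L₀ − L_s = 7.38 − 3.4 = 3.98 mm
δ = F/k = 12.7/4.2481 = 2.9895 mm
δ < δ_solid → spring does not go solid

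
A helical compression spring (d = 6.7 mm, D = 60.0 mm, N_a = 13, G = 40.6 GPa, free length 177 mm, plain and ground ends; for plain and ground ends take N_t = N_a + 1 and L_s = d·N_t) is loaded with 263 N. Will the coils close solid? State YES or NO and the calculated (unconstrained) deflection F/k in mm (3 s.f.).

k = Gd⁴/(8D³N_a) = (40.6×10³)(6.7⁴)/(8·60.0³·13) = 3.642 N/mm
N_t = 14; L_s = 6.7·14 = 93.8 mm; δ_solid = L₀ − L_s = 177 − 93.8 = 83.2 mm
δ = F/k = 263/3.642 = 72.213 mm
δ < δ_solid → spring does not go solid

NO, δ = 72.2 mm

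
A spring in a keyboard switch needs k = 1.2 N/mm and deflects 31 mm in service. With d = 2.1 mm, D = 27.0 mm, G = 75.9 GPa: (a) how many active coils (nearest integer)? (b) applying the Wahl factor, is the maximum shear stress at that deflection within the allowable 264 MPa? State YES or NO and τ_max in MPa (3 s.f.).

(a) 8 coils; (b) NO, τ_max = 300 MPa

N_a = Gd⁴/(8D³k) = (75.9×10³)(2.1⁴)/(8·27.0³·1.2) = 7.812 → N_a = 8
Actual rate k = Gd⁴/(8D³·8) = 1.1718 N/mm
Working load F = kδ = 1.1718·31 = 36.325 N
C = 27.0/2.1 = 12.8571; K_W = (4C−1)/(4C−4)+0.615/C = 1.1111
τ_max = K_W·8FD/(πd³) = 1.1111·269.68 = 299.64 MPa
τ_max > 264 MPa → exceeds allowable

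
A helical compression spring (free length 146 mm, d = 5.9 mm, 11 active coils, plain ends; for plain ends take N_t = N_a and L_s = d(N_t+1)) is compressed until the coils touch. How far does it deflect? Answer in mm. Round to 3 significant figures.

N_t = 11; L_s = 5.9·12 = 70.8 mm
δ_solid = L₀ − L_s = 146 − 70.8 = 75.2 mm

75.2 mm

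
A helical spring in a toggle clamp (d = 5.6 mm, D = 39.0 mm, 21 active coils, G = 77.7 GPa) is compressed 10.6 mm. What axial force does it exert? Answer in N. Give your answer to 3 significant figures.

81.3 N

k = Gd⁴/(8D³N_a) = (77.7×10³)(5.6⁴)/(8·39.0³·21) = 7.6678 N/mm
F = k·δ = 7.6678 × 10.6 = 81.279 N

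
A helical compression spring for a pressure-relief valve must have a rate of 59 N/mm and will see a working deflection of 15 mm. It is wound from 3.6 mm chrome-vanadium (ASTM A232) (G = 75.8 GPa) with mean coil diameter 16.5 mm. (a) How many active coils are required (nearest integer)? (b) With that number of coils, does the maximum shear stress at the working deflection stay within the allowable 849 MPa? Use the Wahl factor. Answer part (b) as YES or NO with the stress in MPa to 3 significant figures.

N_a = Gd⁴/(8D³k) = (75.8×10³)(3.6⁴)/(8·16.5³·59) = 6.005 → N_a = 6
Actual rate k = Gd⁴/(8D³·6) = 59.045 N/mm
Working load F = kδ = 59.045·15 = 885.68 N
C = 16.5/3.6 = 4.5833; K_W = (4C−1)/(4C−4)+0.615/C = 1.3435
τ_max = K_W·8FD/(πd³) = 1.3435·797.62 = 1071.6 MPa
τ_max > 849 MPa → exceeds allowable

(a) 6 coils; (b) NO, τ_max = 1070 MPa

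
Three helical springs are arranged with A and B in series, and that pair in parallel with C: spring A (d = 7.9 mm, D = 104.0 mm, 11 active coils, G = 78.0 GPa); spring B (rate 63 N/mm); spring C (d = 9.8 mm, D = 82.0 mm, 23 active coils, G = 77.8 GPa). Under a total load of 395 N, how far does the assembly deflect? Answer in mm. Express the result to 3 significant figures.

39.5 mm

k_A = Gd⁴/(8D³N_a) = (78.0×10³)(7.9⁴)/(8·104.0³·11) = 3.0692 N/mm
k_C = Gd⁴/(8D³N_a) = (77.8×10³)(9.8⁴)/(8·82.0³·23) = 7.0733 N/mm
Springs A,B series: k_AB = 1/(1/3.0692+1/63) = 2.9266 N/mm; parallel with C: k_eq = 2.9266+7.0733 = 9.9999 N/mm
δ = F/k_eq = 395/9.9999 = 39.5 mm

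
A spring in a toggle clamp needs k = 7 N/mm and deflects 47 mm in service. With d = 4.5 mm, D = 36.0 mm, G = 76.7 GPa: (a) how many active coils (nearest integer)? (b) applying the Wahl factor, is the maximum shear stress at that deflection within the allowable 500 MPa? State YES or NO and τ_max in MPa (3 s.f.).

N_a = Gd⁴/(8D³k) = (76.7×10³)(4.5⁴)/(8·36.0³·7) = 12.04 → N_a = 12
Actual rate k = Gd⁴/(8D³·12) = 7.0221 N/mm
Working load F = kδ = 7.0221·47 = 330.04 N
C = 36.0/4.5 = 8.0000; K_W = (4C−1)/(4C−4)+0.615/C = 1.1840
τ_max = K_W·8FD/(πd³) = 1.1840·332.02 = 393.12 MPa
τ_max ≤ 500 MPa → acceptable

(a) 12 coils; (b) YES, τ_max = 393 MPa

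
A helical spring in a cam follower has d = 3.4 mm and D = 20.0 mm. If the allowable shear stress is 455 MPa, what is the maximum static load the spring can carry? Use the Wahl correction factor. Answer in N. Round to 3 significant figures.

C = D/d = 20.0/3.4 = 5.8824
K_W = (4C−1)/(4C−4) + 0.615/C = 22.529/19.529 + 0.1045 = 1.2582
τ_max = K·8FD/(πd³) → F_max = τ_allow·πd³/(8DK)
F_max = 455·π·3.4³/(8·20.0·1.2582) = 56182/201.31 = 279.09 N

279 N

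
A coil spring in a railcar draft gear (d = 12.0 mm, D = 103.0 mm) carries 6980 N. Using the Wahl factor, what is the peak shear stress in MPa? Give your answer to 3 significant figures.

Spring index C = D/d = 103.0/12.0 = 8.5833
K_W = (4C−1)/(4C−4) + 0.615/C = 33.333/30.333 + 0.0717 = 1.1706
τ₀ = 8FD/(πd³) = 8·6980·103.0/(π·12.0³) = 5.75152e+06/5428.7 = 1059.5 MPa
τ_max = K·τ₀ = 1.1706 × 1059.5 = 1240.2 MPa

1240 MPa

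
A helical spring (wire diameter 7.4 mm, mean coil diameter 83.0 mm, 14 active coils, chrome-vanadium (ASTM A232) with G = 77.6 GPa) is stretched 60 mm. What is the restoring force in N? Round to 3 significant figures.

218 N

k = Gd⁴/(8D³N_a) = (77.6×10³)(7.4⁴)/(8·83.0³·14) = 3.6336 N/mm
F = k·δ = 3.6336 × 60 = 218.02 N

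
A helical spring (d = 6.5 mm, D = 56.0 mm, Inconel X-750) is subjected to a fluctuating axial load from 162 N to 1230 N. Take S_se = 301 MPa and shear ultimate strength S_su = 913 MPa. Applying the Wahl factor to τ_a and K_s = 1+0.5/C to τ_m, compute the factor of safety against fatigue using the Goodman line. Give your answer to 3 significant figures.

C = D/d = 56.0/6.5 = 8.6154; K_W = (4C−1)/(4C−4)+0.615/C = 1.1699; K_s = 1+0.5/C = 1.0580
F_a = (F_max−F_min)/2 = 534 N; F_m = (F_max+F_min)/2 = 696 N
τ_a = K_W·8F_aD/(πd³) = 1.1699 × 277.29 = 324.39 MPa
τ_m = K_s·8F_mD/(πd³) = 1.0580 × 361.41 = 382.38 MPa
Goodman: 1/n_f = τ_a/S_se + τ_m/S_su = 324.39/301 + 382.38/913 = 1.07771 + 0.41882 = 1.4965
n_f = 1/1.4965 = 0.6682

0.668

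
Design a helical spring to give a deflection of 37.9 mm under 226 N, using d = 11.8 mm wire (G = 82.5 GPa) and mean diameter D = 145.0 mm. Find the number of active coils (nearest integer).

11

Required rate k = F/δ = 226/37.9 = 5.9631 N/mm
N_a = Gd⁴/(8D³k) = (82.5×10³ × 11.8⁴)/(8 × 145.0³ × 5.9631)
    = 1.59949e+09 / 1.45433e+08 = 11 → 11 coils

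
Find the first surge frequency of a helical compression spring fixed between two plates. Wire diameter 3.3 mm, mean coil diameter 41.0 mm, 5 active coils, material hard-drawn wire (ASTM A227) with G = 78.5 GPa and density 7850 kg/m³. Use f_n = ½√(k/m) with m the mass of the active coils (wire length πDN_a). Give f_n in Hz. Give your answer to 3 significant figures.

k = Gd⁴/(8D³N_a) = (78.5×10³)(3.3⁴)/(8·41.0³·5) = 3.3769 N/mm = 3376.9 N/m
Wire length L = πDN_a = π·41.0·5 = 644.03 mm
m = ρ·(πd²/4)·L = 7850 × 8.553×10⁻⁶ m² × 0.64403 m = 0.043241 kg
f_n = ½√(k/m) = 0.5·√(3376.9/0.043241) = 0.5·√(78095) = 139.73 Hz

140 Hz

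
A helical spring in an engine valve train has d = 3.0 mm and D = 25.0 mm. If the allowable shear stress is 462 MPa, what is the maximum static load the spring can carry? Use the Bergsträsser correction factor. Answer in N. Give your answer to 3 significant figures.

C = D/d = 25.0/3.0 = 8.3333
K_B = (4C+2)/(4C−3) = 35.333/30.333 = 1.1648
τ_max = K·8FD/(πd³) → F_max = τ_allow·πd³/(8DK)
F_max = 462·π·3.0³/(8·25.0·1.1648) = 39188/232.97 = 168.21 N

168 N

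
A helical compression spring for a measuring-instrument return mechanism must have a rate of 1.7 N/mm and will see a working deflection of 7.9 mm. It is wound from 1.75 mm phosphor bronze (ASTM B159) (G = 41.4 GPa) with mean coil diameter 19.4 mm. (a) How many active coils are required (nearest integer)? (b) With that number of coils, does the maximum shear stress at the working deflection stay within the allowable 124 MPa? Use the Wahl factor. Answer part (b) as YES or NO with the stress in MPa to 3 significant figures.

N_a = Gd⁴/(8D³k) = (41.4×10³)(1.75⁴)/(8·19.4³·1.7) = 3.91 → N_a = 4
Actual rate k = Gd⁴/(8D³·4) = 1.6619 N/mm
Working load F = kδ = 1.6619·7.9 = 13.129 N
C = 19.4/1.75 = 11.0857; K_W = (4C−1)/(4C−4)+0.615/C = 1.1298
τ_max = K_W·8FD/(πd³) = 1.1298·121.02 = 136.73 MPa
τ_max > 124 MPa → exceeds allowable

(a) 4 coils; (b) NO, τ_max = 137 MPa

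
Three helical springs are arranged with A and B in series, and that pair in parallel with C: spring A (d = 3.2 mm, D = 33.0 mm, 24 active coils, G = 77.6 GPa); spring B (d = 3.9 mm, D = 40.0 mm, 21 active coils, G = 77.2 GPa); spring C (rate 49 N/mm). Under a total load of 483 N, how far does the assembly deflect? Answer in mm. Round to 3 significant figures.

9.72 mm

k_A = Gd⁴/(8D³N_a) = (77.6×10³)(3.2⁴)/(8·33.0³·24) = 1.1793 N/mm
k_B = Gd⁴/(8D³N_a) = (77.2×10³)(3.9⁴)/(8·40.0³·21) = 1.6611 N/mm
Springs A,B series: k_AB = 1/(1/1.1793+1/1.6611) = 0.68966 N/mm; parallel with C: k_eq = 0.68966+49 = 49.69 N/mm
δ = F/k_eq = 483/49.69 = 9.7203 mm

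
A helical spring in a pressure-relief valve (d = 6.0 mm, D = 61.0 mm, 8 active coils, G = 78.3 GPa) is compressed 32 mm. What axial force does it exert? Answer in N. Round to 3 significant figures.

224 N

k = Gd⁴/(8D³N_a) = (78.3×10³)(6.0⁴)/(8·61.0³·8) = 6.9855 N/mm
F = k·δ = 6.9855 × 32 = 223.54 N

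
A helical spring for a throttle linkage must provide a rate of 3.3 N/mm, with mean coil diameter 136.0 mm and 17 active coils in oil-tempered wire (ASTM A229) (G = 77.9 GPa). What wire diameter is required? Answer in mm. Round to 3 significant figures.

11.0 mm

d = (8D³N_a·k / G)^(1/4) = (8·136.0³·17·3.3 / (77.9×10³))^0.25
  = (14492)^0.25 = 10.9719 mm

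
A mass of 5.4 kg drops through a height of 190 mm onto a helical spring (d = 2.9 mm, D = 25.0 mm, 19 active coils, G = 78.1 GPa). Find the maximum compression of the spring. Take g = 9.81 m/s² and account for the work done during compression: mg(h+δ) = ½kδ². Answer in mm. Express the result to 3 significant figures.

k = Gd⁴/(8D³N_a) = (78.1×10³)(2.9⁴)/(8·25.0³·19) = 2.3258 N/mm
W = mg = 5.4 × 9.81 = 52.974 N
½kδ² − Wδ − Wh = 0 → δ = (W + √(W² + 2kWh))/k
δ = (52.974 + √(2806.2 + 46819.4))/2.3258 = (52.974 + 222.77)/2.3258 = 118.56 mm

119 mm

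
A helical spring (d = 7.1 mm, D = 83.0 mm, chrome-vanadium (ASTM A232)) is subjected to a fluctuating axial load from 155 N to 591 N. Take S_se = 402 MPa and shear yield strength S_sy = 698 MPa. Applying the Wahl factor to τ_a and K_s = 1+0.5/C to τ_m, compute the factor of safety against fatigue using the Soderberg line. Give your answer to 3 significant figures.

1.45

C = D/d = 83.0/7.1 = 11.6901; K_W = (4C−1)/(4C−4)+0.615/C = 1.1228; K_s = 1+0.5/C = 1.0428
F_a = (F_max−F_min)/2 = 218 N; F_m = (F_max+F_min)/2 = 373 N
τ_a = K_W·8F_aD/(πd³) = 1.1228 × 128.74 = 144.54 MPa
τ_m = K_s·8F_mD/(πd³) = 1.0428 × 220.27 = 229.69 MPa
Soderberg: 1/n_f = τ_a/S_se + τ_m/S_sy = 144.54/402 + 229.69/698 = 0.35955 + 0.32907 = 0.68862
n_f = 1/0.68862 = 1.452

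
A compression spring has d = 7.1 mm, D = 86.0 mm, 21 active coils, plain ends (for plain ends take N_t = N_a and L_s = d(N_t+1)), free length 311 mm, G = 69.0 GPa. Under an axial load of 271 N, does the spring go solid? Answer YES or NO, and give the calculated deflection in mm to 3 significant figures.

k = Gd⁴/(8D³N_a) = (69.0×10³)(7.1⁴)/(8·86.0³·21) = 1.6409 N/mm
N_t = 21; L_s = 7.1·22 = 156.2 mm; δ_solid = L₀ − L_s = 311 − 156.2 = 154.8 mm
δ = F/k = 271/1.6409 = 165.15 mm
δ ≥ δ_solid → spring goes solid

YES, δ = 165 mm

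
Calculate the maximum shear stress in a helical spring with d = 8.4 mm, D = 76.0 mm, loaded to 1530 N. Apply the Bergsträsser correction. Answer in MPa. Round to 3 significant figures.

Spring index C = D/d = 76.0/8.4 = 9.0476
K_B = (4C+2)/(4C−3) = 38.190/33.190 = 1.1506
τ₀ = 8FD/(πd³) = 8·1530·76.0/(π·8.4³) = 930240/1862 = 499.58 MPa
τ_max = K·τ₀ = 1.1506 × 499.58 = 574.84 MPa

575 MPa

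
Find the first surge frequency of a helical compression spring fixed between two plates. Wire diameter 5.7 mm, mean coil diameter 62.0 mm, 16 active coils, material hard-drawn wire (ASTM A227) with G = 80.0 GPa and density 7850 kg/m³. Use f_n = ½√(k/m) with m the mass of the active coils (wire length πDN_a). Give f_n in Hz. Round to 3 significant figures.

k = Gd⁴/(8D³N_a) = (80.0×10³)(5.7⁴)/(8·62.0³·16) = 2.7682 N/mm = 2768.2 N/m
Wire length L = πDN_a = π·62.0·16 = 3116.5 mm
m = ρ·(πd²/4)·L = 7850 × 25.518×10⁻⁶ m² × 3.1165 m = 0.62427 kg
f_n = ½√(k/m) = 0.5·√(2768.2/0.62427) = 0.5·√(4434.4) = 33.296 Hz

33.3 Hz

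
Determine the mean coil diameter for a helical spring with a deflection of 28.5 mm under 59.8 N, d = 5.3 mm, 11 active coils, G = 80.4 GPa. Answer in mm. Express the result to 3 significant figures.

Required rate k = F/δ = 59.8/28.5 = 2.0982 N/mm
D = (Gd⁴/(8N_a·k))^(1/3) = (80.4×10³·5.3⁴/(8·11·2.0982))^(1/3)
  = (343574)^(1/3) = 70.0390 mm

70.0 mm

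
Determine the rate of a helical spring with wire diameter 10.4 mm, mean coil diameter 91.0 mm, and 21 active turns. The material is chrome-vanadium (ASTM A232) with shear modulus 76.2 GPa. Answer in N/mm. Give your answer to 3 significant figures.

7.04 N/mm

k = Gd⁴/(8D³N_a) = (76.2×10³ × 10.4⁴) / (8 × 91.0³ × 21)
  = 8.91432e+08 / 1.266e+08 = 7.0413 N/mm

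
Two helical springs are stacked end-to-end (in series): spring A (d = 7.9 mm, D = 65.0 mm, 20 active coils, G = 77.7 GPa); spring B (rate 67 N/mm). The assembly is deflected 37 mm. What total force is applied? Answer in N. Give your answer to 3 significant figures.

231 N

k_A = Gd⁴/(8D³N_a) = (77.7×10³)(7.9⁴)/(8·65.0³·20) = 6.8876 N/mm
Series: 1/k_eq = 1/6.8876 + 1/67 = 0.16011; k_eq = 6.2456 N/mm
F = k_eq·δ = 6.2456·37 = 231.09 N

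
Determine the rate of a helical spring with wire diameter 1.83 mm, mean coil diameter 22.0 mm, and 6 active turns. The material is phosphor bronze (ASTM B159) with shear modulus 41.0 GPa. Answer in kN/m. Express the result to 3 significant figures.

0.900 kN/m

k = Gd⁴/(8D³N_a) = (41.0×10³ × 1.83⁴) / (8 × 22.0³ × 6)
  = 459820 / 511104 = 0.89966 N/mm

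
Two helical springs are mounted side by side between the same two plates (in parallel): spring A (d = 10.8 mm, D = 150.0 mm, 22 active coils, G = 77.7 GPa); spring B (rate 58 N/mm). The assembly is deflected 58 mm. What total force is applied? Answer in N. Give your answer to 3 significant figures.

k_A = Gd⁴/(8D³N_a) = (77.7×10³)(10.8⁴)/(8·150.0³·22) = 1.7796 N/mm
Parallel: k_eq = 1.7796 + 58 = 59.78 N/mm
F = k_eq·δ = 59.78·58 = 3467.2 N

3470 N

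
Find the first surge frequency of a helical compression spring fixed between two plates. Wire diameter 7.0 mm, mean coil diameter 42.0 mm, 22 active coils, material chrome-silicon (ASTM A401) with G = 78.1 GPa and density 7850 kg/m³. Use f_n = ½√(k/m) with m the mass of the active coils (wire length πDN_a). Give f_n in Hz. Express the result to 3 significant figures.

64.0 Hz

k = Gd⁴/(8D³N_a) = (78.1×10³)(7.0⁴)/(8·42.0³·22) = 14.381 N/mm = 14381 N/m
Wire length L = πDN_a = π·42.0·22 = 2902.8 mm
m = ρ·(πd²/4)·L = 7850 × 38.485×10⁻⁶ m² × 2.9028 m = 0.87696 kg
f_n = ½√(k/m) = 0.5·√(14381/0.87696) = 0.5·√(16399) = 64.028 Hz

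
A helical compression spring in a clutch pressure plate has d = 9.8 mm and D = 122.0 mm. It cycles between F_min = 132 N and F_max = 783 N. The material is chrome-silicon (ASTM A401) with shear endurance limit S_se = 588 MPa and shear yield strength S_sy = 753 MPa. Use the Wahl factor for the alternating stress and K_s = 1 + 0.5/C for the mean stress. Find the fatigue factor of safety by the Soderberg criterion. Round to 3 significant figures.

2.43

C = D/d = 122.0/9.8 = 12.4490; K_W = (4C−1)/(4C−4)+0.615/C = 1.1149; K_s = 1+0.5/C = 1.0402
F_a = (F_max−F_min)/2 = 325.5 N; F_m = (F_max+F_min)/2 = 457.5 N
τ_a = K_W·8F_aD/(πd³) = 1.1149 × 107.44 = 119.79 MPa
τ_m = K_s·8F_mD/(πd³) = 1.0402 × 151.01 = 157.08 MPa
Soderberg: 1/n_f = τ_a/S_se + τ_m/S_sy = 119.79/588 + 157.08/753 = 0.20372 + 0.20860 = 0.41232
n_f = 1/0.41232 = 2.425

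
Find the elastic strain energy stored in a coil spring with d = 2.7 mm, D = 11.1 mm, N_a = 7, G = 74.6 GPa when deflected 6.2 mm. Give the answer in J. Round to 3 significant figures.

k = Gd⁴/(8D³N_a) = (74.6×10³)(2.7⁴)/(8·11.1³·7) = 51.765 N/mm
U = ½kδ² = 0.5 × 51.765 × 6.2² = 994.92 N·mm = 0.99492 J

0.995 J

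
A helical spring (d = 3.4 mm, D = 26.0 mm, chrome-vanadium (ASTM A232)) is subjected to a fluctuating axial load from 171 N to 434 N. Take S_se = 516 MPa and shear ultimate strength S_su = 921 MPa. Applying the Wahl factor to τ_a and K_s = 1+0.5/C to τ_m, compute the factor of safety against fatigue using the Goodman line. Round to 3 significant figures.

C = D/d = 26.0/3.4 = 7.6471; K_W = (4C−1)/(4C−4)+0.615/C = 1.1933; K_s = 1+0.5/C = 1.0654
F_a = (F_max−F_min)/2 = 131.5 N; F_m = (F_max+F_min)/2 = 302.5 N
τ_a = K_W·8F_aD/(πd³) = 1.1933 × 221.51 = 264.32 MPa
τ_m = K_s·8F_mD/(πd³) = 1.0654 × 509.57 = 542.89 MPa
Goodman: 1/n_f = τ_a/S_se + τ_m/S_su = 264.32/516 + 542.89/921 = 0.51225 + 0.58945 = 1.1017
n_f = 1/1.1017 = 0.9077

0.908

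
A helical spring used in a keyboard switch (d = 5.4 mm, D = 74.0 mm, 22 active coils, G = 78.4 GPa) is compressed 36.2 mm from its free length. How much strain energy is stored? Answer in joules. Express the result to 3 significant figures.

k = Gd⁴/(8D³N_a) = (78.4×10³)(5.4⁴)/(8·74.0³·22) = 0.93472 N/mm
U = ½kδ² = 0.5 × 0.93472 × 36.2² = 612.45 N·mm = 0.61245 J

0.612 J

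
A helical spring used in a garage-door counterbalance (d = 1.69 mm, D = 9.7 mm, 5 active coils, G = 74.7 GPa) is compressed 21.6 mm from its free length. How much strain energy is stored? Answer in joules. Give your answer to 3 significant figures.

3.89 J

k = Gd⁴/(8D³N_a) = (74.7×10³)(1.69⁴)/(8·9.7³·5) = 16.691 N/mm
U = ½kδ² = 0.5 × 16.691 × 21.6² = 3893.8 N·mm = 3.8938 J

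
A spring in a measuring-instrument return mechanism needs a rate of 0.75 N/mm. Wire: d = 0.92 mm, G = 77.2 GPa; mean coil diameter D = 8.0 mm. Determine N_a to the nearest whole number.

18

N_a = Gd⁴/(8D³k) = (77.2×10³ × 0.92⁴)/(8 × 8.0³ × 0.75)
    = 55305.5 / 3072 = 18 → 18 coils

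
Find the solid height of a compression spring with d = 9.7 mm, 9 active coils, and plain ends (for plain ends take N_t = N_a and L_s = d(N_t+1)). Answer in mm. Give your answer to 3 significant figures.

97.0 mm

plain ends: N_t = N_a = 9
L_s = d·(N_t+1) = 9.7 × 10 = 97 mm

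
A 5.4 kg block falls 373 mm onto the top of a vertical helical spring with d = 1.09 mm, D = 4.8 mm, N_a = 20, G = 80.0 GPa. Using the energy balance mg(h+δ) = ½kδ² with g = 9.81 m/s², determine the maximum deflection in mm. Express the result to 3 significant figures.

k = Gd⁴/(8D³N_a) = (80.0×10³)(1.09⁴)/(8·4.8³·20) = 6.3819 N/mm
W = mg = 5.4 × 9.81 = 52.974 N
½kδ² − Wδ − Wh = 0 → δ = (W + √(W² + 2kWh))/k
δ = (52.974 + √(2806.2 + 252205))/6.3819 = (52.974 + 504.99)/6.3819 = 87.428 mm

87.4 mm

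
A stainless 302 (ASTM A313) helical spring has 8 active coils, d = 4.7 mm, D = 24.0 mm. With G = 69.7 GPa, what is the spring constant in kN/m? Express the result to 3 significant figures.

38.4 kN/m

k = Gd⁴/(8D³N_a) = (69.7×10³ × 4.7⁴) / (8 × 24.0³ × 8)
  = 3.40114e+07 / 884736 = 38.442 N/mm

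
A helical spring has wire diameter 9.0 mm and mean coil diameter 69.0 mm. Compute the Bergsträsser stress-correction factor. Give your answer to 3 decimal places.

1.181

C = D/d = 69.0/9.0 = 7.6667
K_B = (4C+2)/(4C−3) = 32.667/27.667 = 1.1807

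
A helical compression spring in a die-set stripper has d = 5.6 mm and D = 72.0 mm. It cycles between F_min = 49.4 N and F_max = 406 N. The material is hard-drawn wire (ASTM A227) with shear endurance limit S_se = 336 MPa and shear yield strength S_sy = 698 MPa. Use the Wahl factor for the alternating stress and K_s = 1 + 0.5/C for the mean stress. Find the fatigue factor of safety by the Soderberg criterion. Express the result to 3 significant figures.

C = D/d = 72.0/5.6 = 12.8571; K_W = (4C−1)/(4C−4)+0.615/C = 1.1111; K_s = 1+0.5/C = 1.0389
F_a = (F_max−F_min)/2 = 178.3 N; F_m = (F_max+F_min)/2 = 227.7 N
τ_a = K_W·8F_aD/(πd³) = 1.1111 × 186.15 = 206.83 MPa
τ_m = K_s·8F_mD/(πd³) = 1.0389 × 237.72 = 246.97 MPa
Soderberg: 1/n_f = τ_a/S_se + τ_m/S_sy = 206.83/336 + 246.97/698 = 0.61556 + 0.35382 = 0.96938
n_f = 1/0.96938 = 1.032

1.03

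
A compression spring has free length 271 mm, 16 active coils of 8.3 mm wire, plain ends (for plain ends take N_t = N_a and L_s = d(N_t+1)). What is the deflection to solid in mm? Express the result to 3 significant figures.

130 mm

N_t = 16; L_s = 8.3·17 = 141.1 mm
δ_solid = L₀ − L_s = 271 − 141.1 = 129.9 mm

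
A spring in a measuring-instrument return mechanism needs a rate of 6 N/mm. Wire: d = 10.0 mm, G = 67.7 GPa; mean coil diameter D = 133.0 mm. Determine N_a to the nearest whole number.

N_a = Gd⁴/(8D³k) = (67.7×10³ × 10.0⁴)/(8 × 133.0³ × 6)
    = 6.77e+08 / 1.12927e+08 = 5.995 → 6 coils

6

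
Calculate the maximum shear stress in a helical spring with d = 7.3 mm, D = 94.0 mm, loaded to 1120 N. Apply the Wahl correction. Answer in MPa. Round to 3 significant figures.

766 MPa

Spring index C = D/d = 94.0/7.3 = 12.8767
K_W = (4C−1)/(4C−4) + 0.615/C = 50.507/47.507 + 0.0478 = 1.1109
τ₀ = 8FD/(πd³) = 8·1120·94.0/(π·7.3³) = 842240/1222.1 = 689.16 MPa
τ_max = K·τ₀ = 1.1109 × 689.16 = 765.59 MPa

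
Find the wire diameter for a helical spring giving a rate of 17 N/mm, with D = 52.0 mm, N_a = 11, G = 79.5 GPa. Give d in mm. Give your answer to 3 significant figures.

d = (8D³N_a·k / G)^(1/4) = (8·52.0³·11·17 / (79.5×10³))^0.25
  = (2645.9)^0.25 = 7.1721 mm

7.17 mm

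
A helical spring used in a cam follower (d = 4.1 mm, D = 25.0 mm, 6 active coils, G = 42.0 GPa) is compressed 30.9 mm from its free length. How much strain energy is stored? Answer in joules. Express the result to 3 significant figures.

k = Gd⁴/(8D³N_a) = (42.0×10³)(4.1⁴)/(8·25.0³·6) = 15.824 N/mm
U = ½kδ² = 0.5 × 15.824 × 30.9² = 7554.6 N·mm = 7.5546 J

7.55 J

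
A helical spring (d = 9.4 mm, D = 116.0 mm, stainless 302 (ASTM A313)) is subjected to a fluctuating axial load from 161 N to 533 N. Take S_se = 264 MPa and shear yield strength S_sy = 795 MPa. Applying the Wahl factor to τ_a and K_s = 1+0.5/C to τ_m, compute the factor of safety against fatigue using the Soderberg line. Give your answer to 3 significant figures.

2.27

C = D/d = 116.0/9.4 = 12.3404; K_W = (4C−1)/(4C−4)+0.615/C = 1.1160; K_s = 1+0.5/C = 1.0405
F_a = (F_max−F_min)/2 = 186 N; F_m = (F_max+F_min)/2 = 347 N
τ_a = K_W·8F_aD/(πd³) = 1.1160 × 66.15 = 73.821 MPa
τ_m = K_s·8F_mD/(πd³) = 1.0405 × 123.41 = 128.41 MPa
Soderberg: 1/n_f = τ_a/S_se + τ_m/S_sy = 73.821/264 + 128.41/795 = 0.27963 + 0.16152 = 0.44115
n_f = 1/0.44115 = 2.267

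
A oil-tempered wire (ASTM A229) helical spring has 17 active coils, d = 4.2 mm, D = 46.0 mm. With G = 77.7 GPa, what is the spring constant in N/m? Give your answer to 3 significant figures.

k = Gd⁴/(8D³N_a) = (77.7×10³ × 4.2⁴) / (8 × 46.0³ × 17)
  = 2.41779e+07 / 1.32377e+07 = 1.8264 N/mm = 1826.4 N/m

1830 N/m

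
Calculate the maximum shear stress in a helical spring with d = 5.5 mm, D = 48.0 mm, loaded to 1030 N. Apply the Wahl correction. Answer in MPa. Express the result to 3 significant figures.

883 MPa

Spring index C = D/d = 48.0/5.5 = 8.7273
K_W = (4C−1)/(4C−4) + 0.615/C = 33.909/30.909 + 0.0705 = 1.1675
τ₀ = 8FD/(πd³) = 8·1030·48.0/(π·5.5³) = 395520/522.68 = 756.71 MPa
τ_max = K·τ₀ = 1.1675 × 756.71 = 883.48 MPa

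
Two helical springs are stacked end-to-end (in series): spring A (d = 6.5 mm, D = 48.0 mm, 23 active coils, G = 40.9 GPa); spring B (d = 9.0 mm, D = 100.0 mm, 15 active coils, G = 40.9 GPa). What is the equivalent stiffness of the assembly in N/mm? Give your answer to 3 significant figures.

1.38 N/mm

k_A = Gd⁴/(8D³N_a) = (40.9×10³)(6.5⁴)/(8·48.0³·23) = 3.5879 N/mm
k_B = Gd⁴/(8D³N_a) = (40.9×10³)(9.0⁴)/(8·100.0³·15) = 2.2362 N/mm
Series: 1/k_eq = 1/3.5879 + 1/2.2362 = 0.7259; k_eq = 1.3776 N/mm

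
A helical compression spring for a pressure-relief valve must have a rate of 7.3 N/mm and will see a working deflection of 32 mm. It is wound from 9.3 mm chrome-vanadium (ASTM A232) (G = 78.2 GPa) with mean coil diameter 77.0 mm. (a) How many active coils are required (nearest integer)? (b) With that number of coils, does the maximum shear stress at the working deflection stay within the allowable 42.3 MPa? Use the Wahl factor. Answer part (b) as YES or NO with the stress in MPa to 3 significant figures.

(a) 22 coils; (b) NO, τ_max = 66.9 MPa

N_a = Gd⁴/(8D³k) = (78.2×10³)(9.3⁴)/(8·77.0³·7.3) = 21.94 → N_a = 22
Actual rate k = Gd⁴/(8D³·22) = 7.2804 N/mm
Working load F = kδ = 7.2804·32 = 232.97 N
C = 77.0/9.3 = 8.2796; K_W = (4C−1)/(4C−4)+0.615/C = 1.1773
τ_max = K_W·8FD/(πd³) = 1.1773·56.792 = 66.861 MPa
τ_max > 42.3 MPa → exceeds allowable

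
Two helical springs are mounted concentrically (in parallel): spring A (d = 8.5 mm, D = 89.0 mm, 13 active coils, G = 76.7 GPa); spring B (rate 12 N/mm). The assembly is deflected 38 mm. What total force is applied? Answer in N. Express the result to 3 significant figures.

664 N

k_A = Gd⁴/(8D³N_a) = (76.7×10³)(8.5⁴)/(8·89.0³·13) = 5.4609 N/mm
Parallel: k_eq = 5.4609 + 12 = 17.461 N/mm
F = k_eq·δ = 17.461·38 = 663.52 N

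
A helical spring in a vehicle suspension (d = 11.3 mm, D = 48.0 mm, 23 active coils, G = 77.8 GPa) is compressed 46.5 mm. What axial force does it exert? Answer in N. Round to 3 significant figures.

2900 N

k = Gd⁴/(8D³N_a) = (77.8×10³)(11.3⁴)/(8·48.0³·23) = 62.338 N/mm
F = k·δ = 62.338 × 46.5 = 2898.7 N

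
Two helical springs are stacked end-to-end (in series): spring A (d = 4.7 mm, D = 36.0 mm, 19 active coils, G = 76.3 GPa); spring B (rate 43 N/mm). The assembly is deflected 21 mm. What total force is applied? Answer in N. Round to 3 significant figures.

98.3 N

k_A = Gd⁴/(8D³N_a) = (76.3×10³)(4.7⁴)/(8·36.0³·19) = 5.2501 N/mm
Series: 1/k_eq = 1/5.2501 + 1/43 = 0.21373; k_eq = 4.6788 N/mm
F = k_eq·δ = 4.6788·21 = 98.255 N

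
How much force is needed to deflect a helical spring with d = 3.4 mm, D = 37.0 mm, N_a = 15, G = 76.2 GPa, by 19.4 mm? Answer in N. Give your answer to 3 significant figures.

k = Gd⁴/(8D³N_a) = (76.2×10³)(3.4⁴)/(8·37.0³·15) = 1.6753 N/mm
F = k·δ = 1.6753 × 19.4 = 32.5 N

32.5 N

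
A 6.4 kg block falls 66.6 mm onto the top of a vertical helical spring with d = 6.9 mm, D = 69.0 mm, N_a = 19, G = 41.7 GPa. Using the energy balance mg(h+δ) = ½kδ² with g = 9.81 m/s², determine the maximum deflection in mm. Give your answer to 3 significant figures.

107 mm

k = Gd⁴/(8D³N_a) = (41.7×10³)(6.9⁴)/(8·69.0³·19) = 1.893 N/mm
W = mg = 6.4 × 9.81 = 62.784 N
½kδ² − Wδ − Wh = 0 → δ = (W + √(W² + 2kWh))/k
δ = (62.784 + √(3941.8 + 15830.5))/1.893 = (62.784 + 140.61)/1.893 = 107.45 mm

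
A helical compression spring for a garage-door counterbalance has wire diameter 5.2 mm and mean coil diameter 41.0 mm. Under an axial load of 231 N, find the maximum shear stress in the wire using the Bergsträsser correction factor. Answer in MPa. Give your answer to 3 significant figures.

Spring index C = D/d = 41.0/5.2 = 7.8846
K_B = (4C+2)/(4C−3) = 33.538/28.538 = 1.1752
τ₀ = 8FD/(πd³) = 8·231·41.0/(π·5.2³) = 75768/441.73 = 171.52 MPa
τ_max = K·τ₀ = 1.1752 × 171.52 = 201.58 MPa

202 MPa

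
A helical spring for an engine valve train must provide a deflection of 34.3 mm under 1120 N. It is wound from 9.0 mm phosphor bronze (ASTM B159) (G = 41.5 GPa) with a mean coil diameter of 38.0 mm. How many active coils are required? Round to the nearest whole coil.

Required rate k = F/δ = 1120/34.3 = 32.653 N/mm
N_a = Gd⁴/(8D³k) = (41.5×10³ × 9.0⁴)/(8 × 38.0³ × 32.653)
    = 2.72282e+08 / 1.43339e+07 = 19 → 19 coils

19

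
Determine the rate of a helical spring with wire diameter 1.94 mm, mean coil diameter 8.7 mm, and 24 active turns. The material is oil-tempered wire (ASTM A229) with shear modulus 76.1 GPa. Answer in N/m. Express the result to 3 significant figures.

8530 N/m

k = Gd⁴/(8D³N_a) = (76.1×10³ × 1.94⁴) / (8 × 8.7³ × 24)
  = 1.07793e+06 / 126433 = 8.5257 N/mm = 8525.7 N/m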